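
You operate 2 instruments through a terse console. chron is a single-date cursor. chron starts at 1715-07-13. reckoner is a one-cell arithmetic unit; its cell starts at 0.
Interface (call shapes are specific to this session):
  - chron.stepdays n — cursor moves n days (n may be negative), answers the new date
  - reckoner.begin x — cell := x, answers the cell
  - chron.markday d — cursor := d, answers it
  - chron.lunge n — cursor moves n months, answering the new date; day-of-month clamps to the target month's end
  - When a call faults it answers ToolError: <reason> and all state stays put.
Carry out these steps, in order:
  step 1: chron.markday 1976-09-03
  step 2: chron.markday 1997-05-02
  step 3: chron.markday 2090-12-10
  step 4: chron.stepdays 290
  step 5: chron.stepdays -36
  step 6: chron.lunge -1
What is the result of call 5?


Using markday with 1976-09-03, which returns 1976-09-03.
Invoking markday with 1997-05-02, giving 1997-05-02.
I invoke markday with 2090-12-10, and see 2090-12-10.
Then stepdays with 290, giving 2091-09-26.
I invoke stepdays with -36, and observe 2091-08-21.
I try lunge with -1, — result: 2091-07-21.

Answer: 2091-08-21


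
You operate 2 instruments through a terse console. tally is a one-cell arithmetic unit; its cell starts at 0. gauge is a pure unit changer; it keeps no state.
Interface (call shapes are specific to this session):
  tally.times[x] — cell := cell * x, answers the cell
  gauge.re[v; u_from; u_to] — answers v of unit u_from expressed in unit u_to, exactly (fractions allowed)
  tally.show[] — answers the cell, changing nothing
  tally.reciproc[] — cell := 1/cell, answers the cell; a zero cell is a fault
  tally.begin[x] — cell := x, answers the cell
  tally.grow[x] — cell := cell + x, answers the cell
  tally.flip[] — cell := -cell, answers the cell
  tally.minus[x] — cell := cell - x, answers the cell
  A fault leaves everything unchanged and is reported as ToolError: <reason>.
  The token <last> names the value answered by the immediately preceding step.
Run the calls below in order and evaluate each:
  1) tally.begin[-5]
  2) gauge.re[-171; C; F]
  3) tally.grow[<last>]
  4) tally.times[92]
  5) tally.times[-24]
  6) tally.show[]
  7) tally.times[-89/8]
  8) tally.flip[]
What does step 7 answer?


Answer: -34487856/5

Derivation:
! 1. tally.begin(-5) ~> -5
! 2. gauge.re(-171, C, F) ~> -1379/5
! 3. tally.grow(<last>) ~> -1404/5
! 4. tally.times(92) ~> -129168/5
! 5. tally.times(-24) ~> 3100032/5
! 6. tally.show() ~> 3100032/5
! 7. tally.times(-89/8) ~> -34487856/5
! 8. tally.flip() ~> 34487856/5


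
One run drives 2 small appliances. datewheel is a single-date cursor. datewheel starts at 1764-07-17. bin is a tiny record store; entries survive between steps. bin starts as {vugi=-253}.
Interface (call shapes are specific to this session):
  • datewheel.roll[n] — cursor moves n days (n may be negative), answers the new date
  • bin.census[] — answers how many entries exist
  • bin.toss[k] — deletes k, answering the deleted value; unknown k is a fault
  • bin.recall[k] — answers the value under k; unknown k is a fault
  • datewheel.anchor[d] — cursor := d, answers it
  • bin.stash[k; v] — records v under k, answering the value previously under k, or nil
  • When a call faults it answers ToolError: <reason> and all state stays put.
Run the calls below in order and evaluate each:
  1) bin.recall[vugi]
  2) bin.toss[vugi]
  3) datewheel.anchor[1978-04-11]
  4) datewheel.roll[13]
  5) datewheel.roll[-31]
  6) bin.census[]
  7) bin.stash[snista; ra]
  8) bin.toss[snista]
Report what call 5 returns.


Answer: 1978-03-24

Derivation:
→ recall(k: vugi)
← -253
→ toss(k: vugi)
← -253
→ anchor(d: 1978-04-11)
← 1978-04-11
→ roll(n: 13)
← 1978-04-24
→ roll(n: -31)
← 1978-03-24
→ census()
← 0
→ stash(k: snista, v: ra)
← nil
→ toss(k: snista)
← ra


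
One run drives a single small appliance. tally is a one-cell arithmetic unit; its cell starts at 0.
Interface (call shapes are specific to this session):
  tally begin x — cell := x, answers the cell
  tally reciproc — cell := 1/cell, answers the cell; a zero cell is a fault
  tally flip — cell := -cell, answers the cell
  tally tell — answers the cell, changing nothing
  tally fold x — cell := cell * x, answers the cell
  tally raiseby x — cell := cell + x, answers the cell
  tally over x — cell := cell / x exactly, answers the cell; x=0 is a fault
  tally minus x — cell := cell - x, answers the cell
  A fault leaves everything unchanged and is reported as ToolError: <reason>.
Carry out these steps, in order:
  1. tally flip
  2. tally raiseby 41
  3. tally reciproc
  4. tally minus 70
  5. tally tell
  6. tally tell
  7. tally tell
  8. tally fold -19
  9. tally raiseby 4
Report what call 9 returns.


Answer: 54675/41

Derivation:
Next I call tally flip(), — result: 0.
Then tally raiseby on 41, — result: 41.
Using tally reciproc, which returns 1/41.
Now I run tally minus on 70, and observe -2869/41.
Invoking tally tell(), and see -2869/41.
Calling tally tell, yielding -2869/41.
Next I call tally tell, and see -2869/41.
I call tally fold on -19, yielding 54511/41.
I invoke tally raiseby on 4, and get 54675/41.


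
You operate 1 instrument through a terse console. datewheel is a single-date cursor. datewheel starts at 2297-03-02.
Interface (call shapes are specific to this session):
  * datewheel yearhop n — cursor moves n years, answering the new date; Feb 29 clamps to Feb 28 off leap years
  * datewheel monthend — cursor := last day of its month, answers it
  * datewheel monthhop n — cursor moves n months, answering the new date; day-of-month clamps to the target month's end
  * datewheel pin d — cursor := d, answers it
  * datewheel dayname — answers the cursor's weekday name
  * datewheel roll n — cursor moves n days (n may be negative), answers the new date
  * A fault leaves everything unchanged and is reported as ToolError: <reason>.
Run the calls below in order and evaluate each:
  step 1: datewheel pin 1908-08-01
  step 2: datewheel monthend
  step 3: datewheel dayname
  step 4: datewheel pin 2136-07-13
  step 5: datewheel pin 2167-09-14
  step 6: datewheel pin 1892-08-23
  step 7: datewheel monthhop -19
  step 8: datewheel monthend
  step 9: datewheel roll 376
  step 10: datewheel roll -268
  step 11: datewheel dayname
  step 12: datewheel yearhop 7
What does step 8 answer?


Answer: 1891-01-31

Derivation:
·→ datewheel pin(d→1908-08-01)
·← 1908-08-01
·→ datewheel monthend()
·← 1908-08-31
·→ datewheel dayname()
·← Monday
·→ datewheel pin(d→2136-07-13)
·← 2136-07-13
·→ datewheel pin(d→2167-09-14)
·← 2167-09-14
·→ datewheel pin(d→1892-08-23)
·← 1892-08-23
·→ datewheel monthhop(n→-19)
·← 1891-01-23
·→ datewheel monthend()
·← 1891-01-31
·→ datewheel roll(n→376)
·← 1892-02-11
·→ datewheel roll(n→-268)
·← 1891-05-19
·→ datewheel dayname()
·← Tuesday
·→ datewheel yearhop(n→7)
·← 1898-05-19


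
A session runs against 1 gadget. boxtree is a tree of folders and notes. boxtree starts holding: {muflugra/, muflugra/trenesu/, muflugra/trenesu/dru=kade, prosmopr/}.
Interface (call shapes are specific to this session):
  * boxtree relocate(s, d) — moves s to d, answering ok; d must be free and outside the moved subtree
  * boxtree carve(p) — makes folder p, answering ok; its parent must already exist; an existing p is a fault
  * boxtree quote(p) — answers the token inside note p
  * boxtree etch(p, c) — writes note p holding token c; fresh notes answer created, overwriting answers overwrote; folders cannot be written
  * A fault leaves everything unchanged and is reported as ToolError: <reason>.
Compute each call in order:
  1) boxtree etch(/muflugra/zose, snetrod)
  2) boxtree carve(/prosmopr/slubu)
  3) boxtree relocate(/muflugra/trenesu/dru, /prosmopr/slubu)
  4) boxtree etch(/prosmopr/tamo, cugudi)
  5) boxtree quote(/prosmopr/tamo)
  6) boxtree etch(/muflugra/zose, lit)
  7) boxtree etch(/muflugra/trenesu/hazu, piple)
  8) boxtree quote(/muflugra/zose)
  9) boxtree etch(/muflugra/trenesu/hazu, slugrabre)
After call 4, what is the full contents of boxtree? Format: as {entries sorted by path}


Answer: {muflugra/, muflugra/trenesu/, muflugra/trenesu/dru=kade, muflugra/zose=snetrod, prosmopr/, prosmopr/slubu/, prosmopr/tamo=cugudi}

Derivation:
$ boxtree etch p: /muflugra/zose c: snetrod
:: created
$ boxtree carve p: /prosmopr/slubu
:: ok
$ boxtree relocate s: /muflugra/trenesu/dru d: /prosmopr/slubu
:: ToolError: exists
$ boxtree etch p: /prosmopr/tamo c: cugudi
:: created
$ boxtree quote p: /prosmopr/tamo
:: cugudi
$ boxtree etch p: /muflugra/zose c: lit
:: overwrote
$ boxtree etch p: /muflugra/trenesu/hazu c: piple
:: created
$ boxtree quote p: /muflugra/zose
:: lit
$ boxtree etch p: /muflugra/trenesu/hazu c: slugrabre
:: overwrote


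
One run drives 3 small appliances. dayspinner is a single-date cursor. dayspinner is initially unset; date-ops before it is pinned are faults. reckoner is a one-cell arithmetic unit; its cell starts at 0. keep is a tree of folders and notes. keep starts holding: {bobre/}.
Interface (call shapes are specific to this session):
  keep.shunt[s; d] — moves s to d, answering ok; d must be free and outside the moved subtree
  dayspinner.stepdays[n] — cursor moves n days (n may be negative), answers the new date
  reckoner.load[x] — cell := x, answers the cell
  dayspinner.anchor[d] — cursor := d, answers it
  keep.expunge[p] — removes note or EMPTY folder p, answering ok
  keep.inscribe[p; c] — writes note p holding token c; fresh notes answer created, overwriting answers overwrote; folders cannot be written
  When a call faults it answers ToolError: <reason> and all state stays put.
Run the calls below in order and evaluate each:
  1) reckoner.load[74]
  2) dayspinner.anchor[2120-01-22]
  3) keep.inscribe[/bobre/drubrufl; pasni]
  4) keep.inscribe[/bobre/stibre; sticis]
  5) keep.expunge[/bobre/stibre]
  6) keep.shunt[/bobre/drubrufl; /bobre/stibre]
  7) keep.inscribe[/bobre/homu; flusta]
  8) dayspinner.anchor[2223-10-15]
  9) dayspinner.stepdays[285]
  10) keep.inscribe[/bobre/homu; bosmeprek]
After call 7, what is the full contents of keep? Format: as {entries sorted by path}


Answer: {bobre/, bobre/homu=flusta, bobre/stibre=pasni}

Derivation:
>> reckoner.load(x='74')
<< 74
>> dayspinner.anchor(d='2120-01-22')
<< 2120-01-22
>> keep.inscribe(p='/bobre/drubrufl', c='pasni')
<< created
>> keep.inscribe(p='/bobre/stibre', c='sticis')
<< created
>> keep.expunge(p='/bobre/stibre')
<< ok
>> keep.shunt(s='/bobre/drubrufl', d='/bobre/stibre')
<< ok
>> keep.inscribe(p='/bobre/homu', c='flusta')
<< created
>> dayspinner.anchor(d='2223-10-15')
<< 2223-10-15
>> dayspinner.stepdays(n='285')
<< 2224-07-26
>> keep.inscribe(p='/bobre/homu', c='bosmeprek')
<< overwrote


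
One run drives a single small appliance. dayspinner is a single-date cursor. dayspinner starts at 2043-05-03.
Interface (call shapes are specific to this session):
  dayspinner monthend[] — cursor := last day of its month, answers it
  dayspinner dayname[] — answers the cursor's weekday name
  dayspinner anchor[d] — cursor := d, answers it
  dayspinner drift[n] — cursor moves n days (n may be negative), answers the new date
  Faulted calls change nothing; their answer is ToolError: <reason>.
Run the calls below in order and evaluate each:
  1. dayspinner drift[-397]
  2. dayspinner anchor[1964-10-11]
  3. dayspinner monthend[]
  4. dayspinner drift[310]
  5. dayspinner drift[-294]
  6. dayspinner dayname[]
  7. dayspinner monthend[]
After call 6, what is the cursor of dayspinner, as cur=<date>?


! 1. dayspinner drift(n=-397) == 2042-04-01
! 2. dayspinner anchor(d=1964-10-11) == 1964-10-11
! 3. dayspinner monthend() == 1964-10-31
! 4. dayspinner drift(n=310) == 1965-09-06
! 5. dayspinner drift(n=-294) == 1964-11-16
! 6. dayspinner dayname() == Monday
! 7. dayspinner monthend() == 1964-11-30

Answer: cur=1964-11-16


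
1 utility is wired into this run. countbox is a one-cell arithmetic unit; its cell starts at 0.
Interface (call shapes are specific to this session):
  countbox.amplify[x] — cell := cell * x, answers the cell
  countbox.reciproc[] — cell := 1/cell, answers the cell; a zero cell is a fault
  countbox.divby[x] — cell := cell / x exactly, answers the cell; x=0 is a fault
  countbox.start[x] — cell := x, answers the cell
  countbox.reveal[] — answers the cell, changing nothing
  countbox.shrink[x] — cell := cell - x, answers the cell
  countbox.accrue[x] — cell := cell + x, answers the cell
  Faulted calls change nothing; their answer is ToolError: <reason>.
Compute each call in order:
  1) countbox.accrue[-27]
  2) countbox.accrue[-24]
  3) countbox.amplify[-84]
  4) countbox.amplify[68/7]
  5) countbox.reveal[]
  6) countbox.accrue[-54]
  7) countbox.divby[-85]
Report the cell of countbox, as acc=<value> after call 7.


Answer: acc=-41562/85

Derivation:
-> countbox.accrue(x=-27)
<- -27
-> countbox.accrue(x=-24)
<- -51
-> countbox.amplify(x=-84)
<- 4284
-> countbox.amplify(x=68/7)
<- 41616
-> countbox.reveal()
<- 41616
-> countbox.accrue(x=-54)
<- 41562
-> countbox.divby(x=-85)
<- -41562/85


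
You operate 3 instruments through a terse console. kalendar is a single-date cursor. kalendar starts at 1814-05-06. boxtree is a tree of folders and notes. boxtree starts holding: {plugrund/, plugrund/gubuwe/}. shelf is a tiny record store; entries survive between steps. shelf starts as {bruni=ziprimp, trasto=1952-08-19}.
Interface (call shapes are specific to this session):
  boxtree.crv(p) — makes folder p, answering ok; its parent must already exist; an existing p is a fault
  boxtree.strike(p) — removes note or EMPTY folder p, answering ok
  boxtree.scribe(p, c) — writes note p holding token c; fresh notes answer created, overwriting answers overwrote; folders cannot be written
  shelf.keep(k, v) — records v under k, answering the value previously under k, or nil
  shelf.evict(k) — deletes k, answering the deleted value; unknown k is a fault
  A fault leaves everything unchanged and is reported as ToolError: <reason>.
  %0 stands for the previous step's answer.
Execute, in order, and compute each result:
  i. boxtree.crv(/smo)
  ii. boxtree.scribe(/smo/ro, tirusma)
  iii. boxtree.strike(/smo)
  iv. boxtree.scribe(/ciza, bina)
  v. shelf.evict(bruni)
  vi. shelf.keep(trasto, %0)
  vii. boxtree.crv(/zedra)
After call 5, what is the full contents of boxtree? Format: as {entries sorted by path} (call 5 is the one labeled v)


Answer: {ciza=bina, plugrund/, plugrund/gubuwe/, smo/, smo/ro=tirusma}

Derivation:
Next I call crv passing p→/smo, which returns ok.
I try scribe passing p→/smo/ro, c→tirusma: created.
I use strike passing p→/smo, and see ToolError: not empty.
Next I call scribe passing p→/ciza, c→bina, — result: created.
I invoke evict passing k→bruni: ziprimp.
Next I call keep passing k→trasto, v→%0, and observe 1952-08-19.
Calling crv passing p→/zedra, yielding ok.


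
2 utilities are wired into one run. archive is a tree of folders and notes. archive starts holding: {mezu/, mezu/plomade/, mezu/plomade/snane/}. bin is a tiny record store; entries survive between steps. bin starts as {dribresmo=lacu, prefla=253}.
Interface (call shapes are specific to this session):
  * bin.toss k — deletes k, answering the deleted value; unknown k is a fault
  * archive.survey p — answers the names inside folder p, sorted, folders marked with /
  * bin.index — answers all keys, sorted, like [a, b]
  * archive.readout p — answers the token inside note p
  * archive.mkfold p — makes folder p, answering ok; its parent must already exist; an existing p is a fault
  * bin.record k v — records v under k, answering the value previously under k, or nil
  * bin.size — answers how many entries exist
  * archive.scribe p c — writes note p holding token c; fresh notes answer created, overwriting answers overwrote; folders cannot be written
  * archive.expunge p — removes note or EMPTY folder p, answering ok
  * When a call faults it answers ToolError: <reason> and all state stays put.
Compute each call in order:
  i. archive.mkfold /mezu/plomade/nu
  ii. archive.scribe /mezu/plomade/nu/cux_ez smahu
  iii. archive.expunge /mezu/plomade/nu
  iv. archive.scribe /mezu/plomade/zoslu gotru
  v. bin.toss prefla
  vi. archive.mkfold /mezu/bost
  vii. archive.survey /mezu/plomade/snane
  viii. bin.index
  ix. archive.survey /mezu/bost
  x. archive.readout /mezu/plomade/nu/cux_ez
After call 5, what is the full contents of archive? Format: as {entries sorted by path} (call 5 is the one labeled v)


Answer: {mezu/, mezu/plomade/, mezu/plomade/nu/, mezu/plomade/nu/cux_ez=smahu, mezu/plomade/snane/, mezu/plomade/zoslu=gotru}

Derivation:
==> archive.mkfold(p→/mezu/plomade/nu)
<== ok
==> archive.scribe(p→/mezu/plomade/nu/cux_ez, c→smahu)
<== created
==> archive.expunge(p→/mezu/plomade/nu)
<== ToolError: not empty
==> archive.scribe(p→/mezu/plomade/zoslu, c→gotru)
<== created
==> bin.toss(k→prefla)
<== 253
==> archive.mkfold(p→/mezu/bost)
<== ok
==> archive.survey(p→/mezu/plomade/snane)
<== []
==> bin.index()
<== [dribresmo]
==> archive.survey(p→/mezu/bost)
<== []
==> archive.readout(p→/mezu/plomade/nu/cux_ez)
<== smahu


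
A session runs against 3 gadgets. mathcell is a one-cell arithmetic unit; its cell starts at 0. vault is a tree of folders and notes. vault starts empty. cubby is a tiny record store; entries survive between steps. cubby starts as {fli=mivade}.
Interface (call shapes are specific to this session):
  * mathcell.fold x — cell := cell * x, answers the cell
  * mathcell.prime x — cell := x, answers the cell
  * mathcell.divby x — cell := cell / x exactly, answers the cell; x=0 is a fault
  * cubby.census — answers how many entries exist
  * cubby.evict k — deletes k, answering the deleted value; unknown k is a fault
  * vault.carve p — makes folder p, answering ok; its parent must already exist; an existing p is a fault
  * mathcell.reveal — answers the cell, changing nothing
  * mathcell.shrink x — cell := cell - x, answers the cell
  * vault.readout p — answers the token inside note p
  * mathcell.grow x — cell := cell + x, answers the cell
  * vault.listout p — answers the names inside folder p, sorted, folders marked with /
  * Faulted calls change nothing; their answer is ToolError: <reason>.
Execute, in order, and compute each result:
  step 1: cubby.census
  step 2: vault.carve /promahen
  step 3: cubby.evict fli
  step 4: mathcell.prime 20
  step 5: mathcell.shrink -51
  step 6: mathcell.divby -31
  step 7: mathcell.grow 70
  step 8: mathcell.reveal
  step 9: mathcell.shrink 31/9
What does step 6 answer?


> census
= 1
> carve p→/promahen
= ok
> evict k→fli
= mivade
> prime x→20
= 20
> shrink x→-51
= 71
> divby x→-31
= -71/31
> grow x→70
= 2099/31
> reveal
= 2099/31
> shrink x→31/9
= 17930/279

Answer: -71/31


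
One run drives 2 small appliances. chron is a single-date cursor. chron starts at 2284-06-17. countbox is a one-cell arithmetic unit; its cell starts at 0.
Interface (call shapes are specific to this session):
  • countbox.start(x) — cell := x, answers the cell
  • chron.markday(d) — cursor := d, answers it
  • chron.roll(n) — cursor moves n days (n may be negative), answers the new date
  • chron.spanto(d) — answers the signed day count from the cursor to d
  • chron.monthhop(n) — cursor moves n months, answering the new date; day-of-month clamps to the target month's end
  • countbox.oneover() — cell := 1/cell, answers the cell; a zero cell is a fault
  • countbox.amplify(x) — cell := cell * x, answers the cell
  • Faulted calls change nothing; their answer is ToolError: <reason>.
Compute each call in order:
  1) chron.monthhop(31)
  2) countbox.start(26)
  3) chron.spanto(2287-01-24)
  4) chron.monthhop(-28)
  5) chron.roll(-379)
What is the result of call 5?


Answer: 2283-09-04

Derivation:
Do: chron.monthhop[n='31']
See: 2287-01-17
Do: countbox.start[x='26']
See: 26
Do: chron.spanto[d='2287-01-24']
See: 7
Do: chron.monthhop[n='-28']
See: 2284-09-17
Do: chron.roll[n='-379']
See: 2283-09-04


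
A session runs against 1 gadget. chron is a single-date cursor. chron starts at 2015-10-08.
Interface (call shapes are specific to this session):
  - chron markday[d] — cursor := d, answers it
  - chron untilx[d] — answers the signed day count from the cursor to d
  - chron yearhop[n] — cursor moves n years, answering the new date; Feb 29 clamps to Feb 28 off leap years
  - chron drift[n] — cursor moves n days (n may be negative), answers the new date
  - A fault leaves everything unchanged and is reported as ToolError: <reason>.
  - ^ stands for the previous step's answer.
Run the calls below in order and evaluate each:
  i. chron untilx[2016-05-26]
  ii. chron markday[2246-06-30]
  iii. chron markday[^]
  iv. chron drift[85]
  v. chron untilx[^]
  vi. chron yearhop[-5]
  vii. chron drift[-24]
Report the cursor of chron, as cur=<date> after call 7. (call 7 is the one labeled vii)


Answer: cur=2241-08-30

Derivation:
> chron untilx 2016-05-26
  231
> chron markday 2246-06-30
  2246-06-30
> chron markday ^
  2246-06-30
> chron drift 85
  2246-09-23
> chron untilx ^
  0
> chron yearhop -5
  2241-09-23
> chron drift -24
  2241-08-30


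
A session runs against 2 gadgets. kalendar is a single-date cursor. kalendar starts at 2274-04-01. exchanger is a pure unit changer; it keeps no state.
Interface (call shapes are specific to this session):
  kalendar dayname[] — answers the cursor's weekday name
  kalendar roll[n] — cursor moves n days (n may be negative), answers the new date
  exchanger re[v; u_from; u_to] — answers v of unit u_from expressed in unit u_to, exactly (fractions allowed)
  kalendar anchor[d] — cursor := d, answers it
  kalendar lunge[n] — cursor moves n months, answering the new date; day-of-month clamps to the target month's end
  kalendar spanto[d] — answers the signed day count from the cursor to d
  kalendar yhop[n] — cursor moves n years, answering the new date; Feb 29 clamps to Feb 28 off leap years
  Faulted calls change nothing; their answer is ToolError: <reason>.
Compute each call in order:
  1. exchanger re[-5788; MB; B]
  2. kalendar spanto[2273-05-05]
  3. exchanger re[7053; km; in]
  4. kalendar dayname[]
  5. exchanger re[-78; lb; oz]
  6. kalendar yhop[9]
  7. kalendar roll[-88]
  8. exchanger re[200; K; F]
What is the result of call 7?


Answer: 2283-01-03

Derivation:
% 1. exchanger re(v: -5788, u_from: MB, u_to: B) : -5788000000
% 2. kalendar spanto(d: 2273-05-05) : -331
% 3. exchanger re(v: 7053, u_from: km, u_to: in) : 35265000000/127
% 4. kalendar dayname() : Wednesday
% 5. exchanger re(v: -78, u_from: lb, u_to: oz) : -1248
% 6. kalendar yhop(n: 9) : 2283-04-01
% 7. kalendar roll(n: -88) : 2283-01-03
% 8. exchanger re(v: 200, u_from: K, u_to: F) : -9967/100


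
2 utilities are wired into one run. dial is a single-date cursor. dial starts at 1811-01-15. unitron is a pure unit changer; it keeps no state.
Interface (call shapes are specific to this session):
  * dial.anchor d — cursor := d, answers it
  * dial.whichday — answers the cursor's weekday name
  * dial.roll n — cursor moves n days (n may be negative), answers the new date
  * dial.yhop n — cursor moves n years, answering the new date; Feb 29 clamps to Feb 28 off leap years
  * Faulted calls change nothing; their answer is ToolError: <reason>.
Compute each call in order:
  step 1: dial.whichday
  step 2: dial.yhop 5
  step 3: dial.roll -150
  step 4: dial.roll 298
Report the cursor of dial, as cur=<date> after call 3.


Answer: cur=1815-08-18

Derivation:
I run dial.whichday, — result: Tuesday.
Next I call dial.yhop(5), which returns 1816-01-15.
I call dial.roll(-150), which returns 1815-08-18.
I use dial.roll(298), giving 1816-06-11.


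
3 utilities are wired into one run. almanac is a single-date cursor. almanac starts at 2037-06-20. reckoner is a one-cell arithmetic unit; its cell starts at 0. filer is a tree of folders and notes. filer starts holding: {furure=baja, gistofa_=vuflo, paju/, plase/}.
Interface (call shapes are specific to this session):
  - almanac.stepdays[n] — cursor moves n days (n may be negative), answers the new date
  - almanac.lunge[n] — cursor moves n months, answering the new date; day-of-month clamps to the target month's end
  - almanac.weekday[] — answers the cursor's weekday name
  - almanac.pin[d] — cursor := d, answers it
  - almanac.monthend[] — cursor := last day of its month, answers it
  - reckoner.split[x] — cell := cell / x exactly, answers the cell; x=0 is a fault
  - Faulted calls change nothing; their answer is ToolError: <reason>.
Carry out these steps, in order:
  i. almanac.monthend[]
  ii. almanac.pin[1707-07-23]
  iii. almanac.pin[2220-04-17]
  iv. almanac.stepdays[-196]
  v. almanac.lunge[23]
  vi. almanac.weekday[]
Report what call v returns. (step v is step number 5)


# almanac.monthend() ~> 2037-06-30
# almanac.pin(d=1707-07-23) ~> 1707-07-23
# almanac.pin(d=2220-04-17) ~> 2220-04-17
# almanac.stepdays(n=-196) ~> 2219-10-04
# almanac.lunge(n=23) ~> 2221-09-04
# almanac.weekday() ~> Tuesday

Answer: 2221-09-04


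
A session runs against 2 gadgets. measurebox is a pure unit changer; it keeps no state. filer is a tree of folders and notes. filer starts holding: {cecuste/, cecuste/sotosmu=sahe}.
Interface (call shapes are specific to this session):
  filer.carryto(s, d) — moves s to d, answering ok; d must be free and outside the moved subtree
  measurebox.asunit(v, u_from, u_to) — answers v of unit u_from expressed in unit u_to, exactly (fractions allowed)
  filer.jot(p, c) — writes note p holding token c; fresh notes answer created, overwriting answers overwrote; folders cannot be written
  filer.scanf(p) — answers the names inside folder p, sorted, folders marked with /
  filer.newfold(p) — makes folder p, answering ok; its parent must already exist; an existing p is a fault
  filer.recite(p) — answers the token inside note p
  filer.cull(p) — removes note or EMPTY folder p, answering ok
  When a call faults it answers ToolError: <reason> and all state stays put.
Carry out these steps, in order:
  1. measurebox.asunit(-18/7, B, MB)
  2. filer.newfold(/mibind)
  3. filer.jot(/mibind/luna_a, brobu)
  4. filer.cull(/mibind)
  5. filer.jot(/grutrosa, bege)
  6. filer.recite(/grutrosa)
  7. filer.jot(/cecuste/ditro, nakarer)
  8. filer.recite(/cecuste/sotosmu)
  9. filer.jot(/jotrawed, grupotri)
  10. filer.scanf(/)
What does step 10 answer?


Answer: [cecuste/, grutrosa, jotrawed, mibind/]

Derivation:
==> asunit(v=-18/7, u_from=B, u_to=MB)
<== -9/3500000
==> newfold(p=/mibind)
<== ok
==> jot(p=/mibind/luna_a, c=brobu)
<== created
==> cull(p=/mibind)
<== ToolError: not empty
==> jot(p=/grutrosa, c=bege)
<== created
==> recite(p=/grutrosa)
<== bege
==> jot(p=/cecuste/ditro, c=nakarer)
<== created
==> recite(p=/cecuste/sotosmu)
<== sahe
==> jot(p=/jotrawed, c=grupotri)
<== created
==> scanf(p=/)
<== [cecuste/, grutrosa, jotrawed, mibind/]


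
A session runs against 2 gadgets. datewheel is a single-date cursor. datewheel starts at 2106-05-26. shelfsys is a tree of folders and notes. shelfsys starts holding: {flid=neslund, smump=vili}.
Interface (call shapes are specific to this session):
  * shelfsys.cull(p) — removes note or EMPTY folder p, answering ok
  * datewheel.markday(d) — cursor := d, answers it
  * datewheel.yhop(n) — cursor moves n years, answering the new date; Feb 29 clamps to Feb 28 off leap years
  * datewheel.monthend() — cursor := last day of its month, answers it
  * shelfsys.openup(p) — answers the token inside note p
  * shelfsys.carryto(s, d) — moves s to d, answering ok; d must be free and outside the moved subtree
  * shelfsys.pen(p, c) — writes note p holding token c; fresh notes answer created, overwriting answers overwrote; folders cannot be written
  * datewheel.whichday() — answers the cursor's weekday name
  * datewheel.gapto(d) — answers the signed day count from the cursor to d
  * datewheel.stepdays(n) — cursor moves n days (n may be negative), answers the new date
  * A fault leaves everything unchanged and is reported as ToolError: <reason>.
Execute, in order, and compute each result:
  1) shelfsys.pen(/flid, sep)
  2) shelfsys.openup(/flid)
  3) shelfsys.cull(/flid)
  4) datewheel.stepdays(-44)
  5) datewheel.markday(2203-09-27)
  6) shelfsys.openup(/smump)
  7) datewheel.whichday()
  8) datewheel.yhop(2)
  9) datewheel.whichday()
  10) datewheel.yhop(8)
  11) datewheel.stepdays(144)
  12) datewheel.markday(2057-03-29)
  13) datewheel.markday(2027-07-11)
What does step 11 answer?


Do: shelfsys.pen[/flid; sep]
See: overwrote
Do: shelfsys.openup[/flid]
See: sep
Do: shelfsys.cull[/flid]
See: ok
Do: datewheel.stepdays[-44]
See: 2106-04-12
Do: datewheel.markday[2203-09-27]
See: 2203-09-27
Do: shelfsys.openup[/smump]
See: vili
Do: datewheel.whichday[]
See: Tuesday
Do: datewheel.yhop[2]
See: 2205-09-27
Do: datewheel.whichday[]
See: Friday
Do: datewheel.yhop[8]
See: 2213-09-27
Do: datewheel.stepdays[144]
See: 2214-02-18
Do: datewheel.markday[2057-03-29]
See: 2057-03-29
Do: datewheel.markday[2027-07-11]
See: 2027-07-11

Answer: 2214-02-18


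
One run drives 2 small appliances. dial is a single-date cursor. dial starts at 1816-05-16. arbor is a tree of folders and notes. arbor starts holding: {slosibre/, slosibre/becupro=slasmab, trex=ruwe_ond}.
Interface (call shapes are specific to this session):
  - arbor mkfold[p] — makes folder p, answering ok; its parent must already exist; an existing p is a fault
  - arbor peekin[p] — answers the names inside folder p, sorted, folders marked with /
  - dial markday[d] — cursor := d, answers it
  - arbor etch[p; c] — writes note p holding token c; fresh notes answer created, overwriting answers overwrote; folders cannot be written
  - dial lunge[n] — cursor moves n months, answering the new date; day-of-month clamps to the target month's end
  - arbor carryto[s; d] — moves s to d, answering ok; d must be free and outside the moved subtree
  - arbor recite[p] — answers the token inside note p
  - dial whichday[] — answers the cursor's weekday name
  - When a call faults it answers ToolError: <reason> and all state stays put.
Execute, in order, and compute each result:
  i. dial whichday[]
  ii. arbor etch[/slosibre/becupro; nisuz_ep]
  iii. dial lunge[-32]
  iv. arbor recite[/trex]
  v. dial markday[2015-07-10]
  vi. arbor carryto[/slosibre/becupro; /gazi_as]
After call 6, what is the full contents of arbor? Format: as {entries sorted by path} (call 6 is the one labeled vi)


Answer: {gazi_as=nisuz_ep, slosibre/, trex=ruwe_ond}

Derivation:
>> dial whichday()
<< Thursday
>> arbor etch(/slosibre/becupro, nisuz_ep)
<< overwrote
>> dial lunge(-32)
<< 1813-09-16
>> arbor recite(/trex)
<< ruwe_ond
>> dial markday(2015-07-10)
<< 2015-07-10
>> arbor carryto(/slosibre/becupro, /gazi_as)
<< ok


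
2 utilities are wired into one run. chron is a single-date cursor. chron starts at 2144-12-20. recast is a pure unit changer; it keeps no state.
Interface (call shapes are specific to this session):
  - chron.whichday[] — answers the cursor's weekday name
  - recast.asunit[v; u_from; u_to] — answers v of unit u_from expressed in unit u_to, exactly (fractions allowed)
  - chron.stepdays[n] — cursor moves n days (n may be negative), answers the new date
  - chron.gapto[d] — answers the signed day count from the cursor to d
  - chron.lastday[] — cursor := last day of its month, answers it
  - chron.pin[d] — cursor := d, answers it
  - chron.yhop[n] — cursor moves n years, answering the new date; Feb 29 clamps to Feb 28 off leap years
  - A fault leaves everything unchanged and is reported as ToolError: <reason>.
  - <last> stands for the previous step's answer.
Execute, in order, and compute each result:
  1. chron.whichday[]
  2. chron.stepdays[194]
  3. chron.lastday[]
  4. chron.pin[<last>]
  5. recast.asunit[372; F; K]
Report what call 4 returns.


Answer: 2145-07-31

Derivation:
[in] chron.whichday
  Sunday
[in] chron.stepdays 194
  2145-07-02
[in] chron.lastday
  2145-07-31
[in] chron.pin <last>
  2145-07-31
[in] recast.asunit 372 F K
  83167/180


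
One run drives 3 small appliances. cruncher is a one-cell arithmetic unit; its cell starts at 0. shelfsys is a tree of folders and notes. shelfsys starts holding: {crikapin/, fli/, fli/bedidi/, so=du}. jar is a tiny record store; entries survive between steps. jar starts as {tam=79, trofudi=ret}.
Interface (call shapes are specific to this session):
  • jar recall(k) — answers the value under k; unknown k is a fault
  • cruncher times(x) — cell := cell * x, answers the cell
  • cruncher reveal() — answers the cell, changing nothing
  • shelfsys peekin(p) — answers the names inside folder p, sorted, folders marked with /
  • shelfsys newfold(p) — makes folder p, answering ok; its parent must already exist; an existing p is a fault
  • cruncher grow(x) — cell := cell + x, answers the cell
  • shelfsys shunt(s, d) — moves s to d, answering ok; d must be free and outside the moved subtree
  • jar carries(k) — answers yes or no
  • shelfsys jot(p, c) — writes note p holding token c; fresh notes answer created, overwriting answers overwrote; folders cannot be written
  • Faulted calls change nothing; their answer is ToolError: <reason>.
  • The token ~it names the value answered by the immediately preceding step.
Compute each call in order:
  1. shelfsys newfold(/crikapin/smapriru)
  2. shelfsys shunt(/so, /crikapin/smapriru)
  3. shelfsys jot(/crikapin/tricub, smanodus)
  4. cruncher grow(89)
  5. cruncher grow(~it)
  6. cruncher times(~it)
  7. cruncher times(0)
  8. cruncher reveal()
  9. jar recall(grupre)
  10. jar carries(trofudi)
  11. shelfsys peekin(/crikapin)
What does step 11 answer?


// 1. shelfsys newfold(p='/crikapin/smapriru') == ok
// 2. shelfsys shunt(s='/so', d='/crikapin/smapriru') == ToolError: exists
// 3. shelfsys jot(p='/crikapin/tricub', c='smanodus') == created
// 4. cruncher grow(x='89') == 89
// 5. cruncher grow(x='~it') == 178
// 6. cruncher times(x='~it') == 31684
// 7. cruncher times(x='0') == 0
// 8. cruncher reveal() == 0
// 9. jar recall(k='grupre') == ToolError: no such key grupre
// 10. jar carries(k='trofudi') == yes
// 11. shelfsys peekin(p='/crikapin') == [smapriru/, tricub]

Answer: [smapriru/, tricub]


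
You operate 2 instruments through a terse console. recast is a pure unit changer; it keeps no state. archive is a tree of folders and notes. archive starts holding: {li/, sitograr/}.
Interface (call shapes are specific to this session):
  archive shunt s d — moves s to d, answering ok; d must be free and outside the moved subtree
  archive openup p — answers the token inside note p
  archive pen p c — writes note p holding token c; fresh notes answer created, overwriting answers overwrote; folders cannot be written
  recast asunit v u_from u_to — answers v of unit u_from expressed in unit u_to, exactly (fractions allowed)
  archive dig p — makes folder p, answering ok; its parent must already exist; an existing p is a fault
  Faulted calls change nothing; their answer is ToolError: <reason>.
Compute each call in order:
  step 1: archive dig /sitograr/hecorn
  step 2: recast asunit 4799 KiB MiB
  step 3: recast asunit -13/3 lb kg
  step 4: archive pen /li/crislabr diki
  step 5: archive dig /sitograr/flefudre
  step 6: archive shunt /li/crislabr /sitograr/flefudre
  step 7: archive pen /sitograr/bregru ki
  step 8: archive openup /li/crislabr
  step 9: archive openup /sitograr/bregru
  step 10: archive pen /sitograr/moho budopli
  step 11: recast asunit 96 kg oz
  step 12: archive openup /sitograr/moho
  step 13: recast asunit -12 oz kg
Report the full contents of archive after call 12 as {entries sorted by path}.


Answer: {li/, li/crislabr=diki, sitograr/, sitograr/bregru=ki, sitograr/flefudre/, sitograr/hecorn/, sitograr/moho=budopli}

Derivation:
Step: archive dig[p: /sitograr/hecorn]
Result: ok
Step: recast asunit[v: 4799; u_from: KiB; u_to: MiB]
Result: 4799/1024
Step: recast asunit[v: -13/3; u_from: lb; u_to: kg]
Result: -589670081/300000000
Step: archive pen[p: /li/crislabr; c: diki]
Result: created
Step: archive dig[p: /sitograr/flefudre]
Result: ok
Step: archive shunt[s: /li/crislabr; d: /sitograr/flefudre]
Result: ToolError: exists
Step: archive pen[p: /sitograr/bregru; c: ki]
Result: created
Step: archive openup[p: /li/crislabr]
Result: diki
Step: archive openup[p: /sitograr/bregru]
Result: ki
Step: archive pen[p: /sitograr/moho; c: budopli]
Result: created
Step: recast asunit[v: 96; u_from: kg; u_to: oz]
Result: 153600000000/45359237
Step: archive openup[p: /sitograr/moho]
Result: budopli
Step: recast asunit[v: -12; u_from: oz; u_to: kg]
Result: -136077711/400000000


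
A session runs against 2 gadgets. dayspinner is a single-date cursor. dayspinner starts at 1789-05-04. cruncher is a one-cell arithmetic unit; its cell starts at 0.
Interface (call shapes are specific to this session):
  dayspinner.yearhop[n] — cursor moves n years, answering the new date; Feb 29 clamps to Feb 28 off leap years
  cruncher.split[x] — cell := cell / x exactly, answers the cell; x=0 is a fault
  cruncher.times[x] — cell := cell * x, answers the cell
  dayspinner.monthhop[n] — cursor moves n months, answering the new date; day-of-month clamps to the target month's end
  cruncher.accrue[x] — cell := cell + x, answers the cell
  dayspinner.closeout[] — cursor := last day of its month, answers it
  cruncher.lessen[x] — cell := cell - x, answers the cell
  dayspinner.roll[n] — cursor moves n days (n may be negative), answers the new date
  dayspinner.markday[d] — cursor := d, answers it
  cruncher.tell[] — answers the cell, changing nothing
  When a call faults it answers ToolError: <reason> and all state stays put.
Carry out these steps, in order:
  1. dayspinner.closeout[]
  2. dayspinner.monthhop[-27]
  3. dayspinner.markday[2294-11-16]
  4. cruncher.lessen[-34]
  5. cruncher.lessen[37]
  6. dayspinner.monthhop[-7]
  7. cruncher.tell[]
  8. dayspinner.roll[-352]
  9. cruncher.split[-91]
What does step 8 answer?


I run closeout, and see 1789-05-31.
Then monthhop passing n=-27, yielding 1787-02-28.
Calling markday passing d=2294-11-16, which returns 2294-11-16.
Calling lessen passing x=-34, yielding 34.
I try lessen passing x=37, → -3.
I use monthhop passing n=-7, yielding 2294-04-16.
I run tell(), and see -3.
Calling roll passing n=-352, → 2293-04-29.
I try split passing x=-91, and observe 3/91.

Answer: 2293-04-29


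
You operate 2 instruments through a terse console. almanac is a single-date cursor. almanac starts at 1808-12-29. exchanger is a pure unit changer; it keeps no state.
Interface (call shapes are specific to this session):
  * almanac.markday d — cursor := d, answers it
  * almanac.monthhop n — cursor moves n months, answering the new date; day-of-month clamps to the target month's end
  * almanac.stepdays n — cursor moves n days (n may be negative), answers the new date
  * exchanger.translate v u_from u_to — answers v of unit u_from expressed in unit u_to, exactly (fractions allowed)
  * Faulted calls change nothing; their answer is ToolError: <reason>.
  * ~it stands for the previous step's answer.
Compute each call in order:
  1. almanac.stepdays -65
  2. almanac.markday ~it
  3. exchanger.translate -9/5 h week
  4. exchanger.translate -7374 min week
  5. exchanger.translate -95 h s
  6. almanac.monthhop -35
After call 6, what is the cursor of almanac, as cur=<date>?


> almanac.stepdays n='-65'
  1808-10-25
> almanac.markday d='~it'
  1808-10-25
> exchanger.translate v='-9/5' u_from='h' u_to='week'
  -3/280
> exchanger.translate v='-7374' u_from='min' u_to='week'
  -1229/1680
> exchanger.translate v='-95' u_from='h' u_to='s'
  -342000
> almanac.monthhop n='-35'
  1805-11-25

Answer: cur=1805-11-25


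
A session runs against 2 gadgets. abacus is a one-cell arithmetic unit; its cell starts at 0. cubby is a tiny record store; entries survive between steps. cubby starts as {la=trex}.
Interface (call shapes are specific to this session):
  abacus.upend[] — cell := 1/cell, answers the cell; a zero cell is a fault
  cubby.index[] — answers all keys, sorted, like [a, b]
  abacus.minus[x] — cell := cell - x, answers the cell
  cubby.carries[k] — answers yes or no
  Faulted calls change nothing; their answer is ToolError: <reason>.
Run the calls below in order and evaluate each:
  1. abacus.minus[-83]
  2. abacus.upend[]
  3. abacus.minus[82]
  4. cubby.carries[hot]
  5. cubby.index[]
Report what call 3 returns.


Answer: -6805/83

Derivation:
$ minus x=-83
  83
$ upend
  1/83
$ minus x=82
  -6805/83
$ carries k=hot
  no
$ index
  [la]
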